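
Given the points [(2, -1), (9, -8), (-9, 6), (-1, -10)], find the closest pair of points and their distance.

Computing all pairwise distances among 4 points:

d((2, -1), (9, -8)) = 9.8995
d((2, -1), (-9, 6)) = 13.0384
d((2, -1), (-1, -10)) = 9.4868 <-- minimum
d((9, -8), (-9, 6)) = 22.8035
d((9, -8), (-1, -10)) = 10.198
d((-9, 6), (-1, -10)) = 17.8885

Closest pair: (2, -1) and (-1, -10) with distance 9.4868

The closest pair is (2, -1) and (-1, -10) with Euclidean distance 9.4868. For 4 points, brute-force pairwise comparison is shown above. For large n, the divide-and-conquer algorithm (sort by x, recurse on halves, check the dividing strip) achieves O(n log n).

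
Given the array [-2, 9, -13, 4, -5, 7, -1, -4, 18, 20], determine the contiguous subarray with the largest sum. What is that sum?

Using Kadane's algorithm on [-2, 9, -13, 4, -5, 7, -1, -4, 18, 20]:

Scanning through the array:
Position 1 (value 9): max_ending_here = 9, max_so_far = 9
Position 2 (value -13): max_ending_here = -4, max_so_far = 9
Position 3 (value 4): max_ending_here = 4, max_so_far = 9
Position 4 (value -5): max_ending_here = -1, max_so_far = 9
Position 5 (value 7): max_ending_here = 7, max_so_far = 9
Position 6 (value -1): max_ending_here = 6, max_so_far = 9
Position 7 (value -4): max_ending_here = 2, max_so_far = 9
Position 8 (value 18): max_ending_here = 20, max_so_far = 20
Position 9 (value 20): max_ending_here = 40, max_so_far = 40

Maximum subarray: [7, -1, -4, 18, 20]
Maximum sum: 40

The maximum subarray is [7, -1, -4, 18, 20] with sum 40. This subarray runs from index 5 to index 9.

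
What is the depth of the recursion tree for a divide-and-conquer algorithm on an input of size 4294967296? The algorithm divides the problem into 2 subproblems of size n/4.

For divide and conquer with division factor 4:

Problem sizes at each level:
Level 0: 4294967296
Level 1: 1073741824
Level 2: 268435456
Level 3: 67108864
Level 4: 16777216
Level 5: 4194304
Level 6: 1048576
Level 7: 262144
Level 8: 65536
Level 9: 16384
Level 10: 4096
Level 11: 1024
Level 12: 256
Level 13: 64
Level 14: 16
Level 15: 4
Level 16: 1

The root is level 0 and the size-1 base case is level 16 (the tree spans levels 0 through 16, i.e. 17 levels counting the root), so the depth is the number of divisions: log_4(4294967296) = 16

The recursion tree depth is log_4(4294967296) = 16. At each level, the problem size is divided by 4, so it takes 16 divisions to reduce to a base case of size 1. The algorithm makes 2 recursive calls at each level.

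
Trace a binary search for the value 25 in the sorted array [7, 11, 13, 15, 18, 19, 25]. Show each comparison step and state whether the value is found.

Binary search for 25 in [7, 11, 13, 15, 18, 19, 25]:

lo=0, hi=6, mid=3, arr[mid]=15 -> 15 < 25, search right half
lo=4, hi=6, mid=5, arr[mid]=19 -> 19 < 25, search right half
lo=6, hi=6, mid=6, arr[mid]=25 -> Found target at index 6!

Binary search finds 25 at index 6 after 3 comparisons. The search repeatedly halves the search space by comparing with the middle element.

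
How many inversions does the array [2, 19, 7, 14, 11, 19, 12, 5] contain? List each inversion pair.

Finding inversions in [2, 19, 7, 14, 11, 19, 12, 5]:

(1, 2): arr[1]=19 > arr[2]=7
(1, 3): arr[1]=19 > arr[3]=14
(1, 4): arr[1]=19 > arr[4]=11
(1, 6): arr[1]=19 > arr[6]=12
(1, 7): arr[1]=19 > arr[7]=5
(2, 7): arr[2]=7 > arr[7]=5
(3, 4): arr[3]=14 > arr[4]=11
(3, 6): arr[3]=14 > arr[6]=12
(3, 7): arr[3]=14 > arr[7]=5
(4, 7): arr[4]=11 > arr[7]=5
(5, 6): arr[5]=19 > arr[6]=12
(5, 7): arr[5]=19 > arr[7]=5
(6, 7): arr[6]=12 > arr[7]=5

Total inversions: 13

The array has 13 inversion(s): (1,2), (1,3), (1,4), (1,6), (1,7), (2,7), (3,4), (3,6), (3,7), (4,7), (5,6), (5,7), (6,7). Each pair (i,j) satisfies i < j and arr[i] > arr[j].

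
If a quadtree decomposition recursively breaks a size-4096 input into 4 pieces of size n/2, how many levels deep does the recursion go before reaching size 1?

For divide and conquer with division factor 2:

Problem sizes at each level:
Level 0: 4096
Level 1: 2048
Level 2: 1024
Level 3: 512
Level 4: 256
Level 5: 128
Level 6: 64
Level 7: 32
Level 8: 16
Level 9: 8
Level 10: 4
Level 11: 2
Level 12: 1

The root is level 0 and the size-1 base case is level 12 (the tree spans levels 0 through 12, i.e. 13 levels counting the root), so the depth is the number of divisions: log_2(4096) = 12

The recursion tree depth is log_2(4096) = 12. At each level, the problem size is divided by 2, so it takes 12 divisions to reduce to a base case of size 1. The algorithm makes 4 recursive calls at each level.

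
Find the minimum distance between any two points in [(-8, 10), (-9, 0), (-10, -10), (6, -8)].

Computing all pairwise distances among 4 points:

d((-8, 10), (-9, 0)) = 10.0499 <-- minimum
d((-8, 10), (-10, -10)) = 20.0998
d((-8, 10), (6, -8)) = 22.8035
d((-9, 0), (-10, -10)) = 10.0499 <-- minimum
d((-9, 0), (6, -8)) = 17.0
d((-10, -10), (6, -8)) = 16.1245

Minimum distance: 10.0499 (tie among 2 pairs: (-8, 10) and (-9, 0); (-9, 0) and (-10, -10))

The minimum Euclidean distance is 10.0499. There is a tie: 2 pairs achieve this minimum — (-8, 10) and (-9, 0); (-9, 0) and (-10, -10). Any of these is a valid closest pair. For 4 points, brute-force pairwise comparison is shown above. For large n, the divide-and-conquer algorithm (sort by x, recurse on halves, check the dividing strip) achieves O(n log n).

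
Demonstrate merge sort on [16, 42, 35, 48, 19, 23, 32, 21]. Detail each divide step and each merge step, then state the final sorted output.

Merge sort trace:

Split: [16, 42, 35, 48, 19, 23, 32, 21] -> [16, 42, 35, 48] and [19, 23, 32, 21]
  Split: [16, 42, 35, 48] -> [16, 42] and [35, 48]
    Split: [16, 42] -> [16] and [42]
    Merge: [16] + [42] -> [16, 42]
    Split: [35, 48] -> [35] and [48]
    Merge: [35] + [48] -> [35, 48]
  Merge: [16, 42] + [35, 48] -> [16, 35, 42, 48]
  Split: [19, 23, 32, 21] -> [19, 23] and [32, 21]
    Split: [19, 23] -> [19] and [23]
    Merge: [19] + [23] -> [19, 23]
    Split: [32, 21] -> [32] and [21]
    Merge: [32] + [21] -> [21, 32]
  Merge: [19, 23] + [21, 32] -> [19, 21, 23, 32]
Merge: [16, 35, 42, 48] + [19, 21, 23, 32] -> [16, 19, 21, 23, 32, 35, 42, 48]

Final sorted array: [16, 19, 21, 23, 32, 35, 42, 48]

The merge sort proceeds by recursively splitting the array and merging sorted halves.
After all merges, the sorted array is [16, 19, 21, 23, 32, 35, 42, 48].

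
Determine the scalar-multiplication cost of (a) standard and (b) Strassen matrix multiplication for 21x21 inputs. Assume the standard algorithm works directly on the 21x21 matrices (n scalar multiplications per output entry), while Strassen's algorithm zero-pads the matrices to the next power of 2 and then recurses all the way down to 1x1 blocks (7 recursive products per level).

Matrix multiplication for 21x21 matrices:

Strassen's algorithm requires power-of-2 dimensions. Pad 21x21 to 32x32 (next power of 2).

Standard algorithm: 21^3 = 9261 multiplications
Strassen's algorithm: 7^(log2(32)) = 7^5 = 16807 multiplications
Difference: 9261 - 16807 = -7546 (Strassen uses MORE here due to padding overhead — for small or just-over-power-of-2 n, padding can outweigh the per-level savings)

Standard: 9261 multiplications (21^3). Strassen: 16807 multiplications (7^5, after padding to 32x32). Strassen reduces 8 recursive multiplications to 7 at each level.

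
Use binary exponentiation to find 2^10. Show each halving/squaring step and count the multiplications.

Computing 2^10 by squaring (build up from 2^1; each line after the first costs one multiplication):

2^1 = 2
2^2 = (2^1)^2 = 2^2 = 4
2^4 = (2^2)^2 = 4^2 = 16
2^5 = 2 * 2^4 = 2 * 16 = 32
2^10 = (2^5)^2 = 32^2 = 1024

Result: 1024
Multiplications needed: 4 (4 lines after 2^1)

2^10 = 1024. Using exponentiation by squaring, this requires 4 multiplications. The key idea: if the exponent is even, square the half-power; if odd, multiply by the base once.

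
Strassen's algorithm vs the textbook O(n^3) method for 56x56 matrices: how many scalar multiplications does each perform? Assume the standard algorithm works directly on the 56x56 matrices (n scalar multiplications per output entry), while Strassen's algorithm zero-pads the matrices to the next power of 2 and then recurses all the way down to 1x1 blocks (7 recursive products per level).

Matrix multiplication for 56x56 matrices:

Strassen's algorithm requires power-of-2 dimensions. Pad 56x56 to 64x64 (next power of 2).

Standard algorithm: 56^3 = 175616 multiplications
Strassen's algorithm: 7^(log2(64)) = 7^6 = 117649 multiplications
Savings: 175616 - 117649 = 57967 multiplications

Standard: 175616 multiplications (56^3). Strassen: 117649 multiplications (7^6, after padding to 64x64). Strassen reduces 8 recursive multiplications to 7 at each level.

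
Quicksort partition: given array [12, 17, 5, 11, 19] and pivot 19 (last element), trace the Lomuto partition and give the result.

Lomuto partition with pivot = 19:

Initial array: [12, 17, 5, 11, 19]

arr[0]=12 <= 19: swap with position 0, array becomes [12, 17, 5, 11, 19]
arr[1]=17 <= 19: swap with position 1, array becomes [12, 17, 5, 11, 19]
arr[2]=5 <= 19: swap with position 2, array becomes [12, 17, 5, 11, 19]
arr[3]=11 <= 19: swap with position 3, array becomes [12, 17, 5, 11, 19]

Place pivot at position 4: [12, 17, 5, 11, 19]
Pivot position: 4

After partitioning with pivot 19, the array becomes [12, 17, 5, 11, 19]. The pivot is placed at index 4. All elements to the left of the pivot are <= 19, and all elements to the right are > 19.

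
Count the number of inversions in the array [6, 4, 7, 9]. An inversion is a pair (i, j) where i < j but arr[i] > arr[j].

Finding inversions in [6, 4, 7, 9]:

(0, 1): arr[0]=6 > arr[1]=4

Total inversions: 1

The array has 1 inversion(s): (0,1). Each pair (i,j) satisfies i < j and arr[i] > arr[j].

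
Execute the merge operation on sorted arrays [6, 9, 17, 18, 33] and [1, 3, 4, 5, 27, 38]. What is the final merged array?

Merging process:

Compare 6 vs 1: take 1 from right. Merged: [1]
Compare 6 vs 3: take 3 from right. Merged: [1, 3]
Compare 6 vs 4: take 4 from right. Merged: [1, 3, 4]
Compare 6 vs 5: take 5 from right. Merged: [1, 3, 4, 5]
Compare 6 vs 27: take 6 from left. Merged: [1, 3, 4, 5, 6]
Compare 9 vs 27: take 9 from left. Merged: [1, 3, 4, 5, 6, 9]
Compare 17 vs 27: take 17 from left. Merged: [1, 3, 4, 5, 6, 9, 17]
Compare 18 vs 27: take 18 from left. Merged: [1, 3, 4, 5, 6, 9, 17, 18]
Compare 33 vs 27: take 27 from right. Merged: [1, 3, 4, 5, 6, 9, 17, 18, 27]
Compare 33 vs 38: take 33 from left. Merged: [1, 3, 4, 5, 6, 9, 17, 18, 27, 33]
Append remaining from right: [38]. Merged: [1, 3, 4, 5, 6, 9, 17, 18, 27, 33, 38]

Final merged array: [1, 3, 4, 5, 6, 9, 17, 18, 27, 33, 38]
Total comparisons: 10

The merged array is [1, 3, 4, 5, 6, 9, 17, 18, 27, 33, 38], requiring 10 comparisons. The merge step runs in O(n) time where n is the total number of elements.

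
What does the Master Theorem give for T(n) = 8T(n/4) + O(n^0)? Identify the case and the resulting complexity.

Master Theorem for T(n) = 8T(n/4) + O(n^0):

a = 8, b = 4, c = 0
log_b(a) = log_4(8) = 1.5000

Case 1: c = 0 < log_4(8) = 1.5000
T(n) = O(n^(log_4 8))

For T(n) = 8T(n/4) + O(n^0): log_4(8) = 1.5000. This is Case 1 of the Master Theorem (c < log_b(a), work dominated by leaves), giving O(n^(log_4 8)).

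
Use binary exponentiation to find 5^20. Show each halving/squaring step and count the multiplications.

Computing 5^20 by squaring (build up from 5^1; each line after the first costs one multiplication):

5^1 = 5
5^2 = (5^1)^2 = 5^2 = 25
5^4 = (5^2)^2 = 25^2 = 625
5^5 = 5 * 5^4 = 5 * 625 = 3125
5^10 = (5^5)^2 = 3125^2 = 9765625
5^20 = (5^10)^2 = 9765625^2 = 95367431640625

Result: 95367431640625
Multiplications needed: 5 (5 lines after 5^1)

5^20 = 95367431640625. Using exponentiation by squaring, this requires 5 multiplications. The key idea: if the exponent is even, square the half-power; if odd, multiply by the base once.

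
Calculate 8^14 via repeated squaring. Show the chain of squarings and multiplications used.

Computing 8^14 by squaring (build up from 8^1; each line after the first costs one multiplication):

8^1 = 8
8^2 = (8^1)^2 = 8^2 = 64
8^3 = 8 * 8^2 = 8 * 64 = 512
8^6 = (8^3)^2 = 512^2 = 262144
8^7 = 8 * 8^6 = 8 * 262144 = 2097152
8^14 = (8^7)^2 = 2097152^2 = 4398046511104

Result: 4398046511104
Multiplications needed: 5 (5 lines after 8^1)

8^14 = 4398046511104. Using exponentiation by squaring, this requires 5 multiplications. The key idea: if the exponent is even, square the half-power; if odd, multiply by the base once.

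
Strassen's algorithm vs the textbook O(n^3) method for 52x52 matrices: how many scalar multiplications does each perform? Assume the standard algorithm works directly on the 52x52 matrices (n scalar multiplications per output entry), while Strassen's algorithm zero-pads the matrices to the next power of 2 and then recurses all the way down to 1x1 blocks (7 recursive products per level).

Matrix multiplication for 52x52 matrices:

Strassen's algorithm requires power-of-2 dimensions. Pad 52x52 to 64x64 (next power of 2).

Standard algorithm: 52^3 = 140608 multiplications
Strassen's algorithm: 7^(log2(64)) = 7^6 = 117649 multiplications
Savings: 140608 - 117649 = 22959 multiplications

Standard: 140608 multiplications (52^3). Strassen: 117649 multiplications (7^6, after padding to 64x64). Strassen reduces 8 recursive multiplications to 7 at each level.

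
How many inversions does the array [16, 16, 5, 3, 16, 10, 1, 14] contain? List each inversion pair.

Finding inversions in [16, 16, 5, 3, 16, 10, 1, 14]:

(0, 2): arr[0]=16 > arr[2]=5
(0, 3): arr[0]=16 > arr[3]=3
(0, 5): arr[0]=16 > arr[5]=10
(0, 6): arr[0]=16 > arr[6]=1
(0, 7): arr[0]=16 > arr[7]=14
(1, 2): arr[1]=16 > arr[2]=5
(1, 3): arr[1]=16 > arr[3]=3
(1, 5): arr[1]=16 > arr[5]=10
(1, 6): arr[1]=16 > arr[6]=1
(1, 7): arr[1]=16 > arr[7]=14
(2, 3): arr[2]=5 > arr[3]=3
(2, 6): arr[2]=5 > arr[6]=1
(3, 6): arr[3]=3 > arr[6]=1
(4, 5): arr[4]=16 > arr[5]=10
(4, 6): arr[4]=16 > arr[6]=1
(4, 7): arr[4]=16 > arr[7]=14
(5, 6): arr[5]=10 > arr[6]=1

Total inversions: 17

The array has 17 inversion(s): (0,2), (0,3), (0,5), (0,6), (0,7), (1,2), (1,3), (1,5), (1,6), (1,7), (2,3), (2,6), (3,6), (4,5), (4,6), (4,7), (5,6). Each pair (i,j) satisfies i < j and arr[i] > arr[j].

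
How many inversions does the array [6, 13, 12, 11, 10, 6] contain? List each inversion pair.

Finding inversions in [6, 13, 12, 11, 10, 6]:

(1, 2): arr[1]=13 > arr[2]=12
(1, 3): arr[1]=13 > arr[3]=11
(1, 4): arr[1]=13 > arr[4]=10
(1, 5): arr[1]=13 > arr[5]=6
(2, 3): arr[2]=12 > arr[3]=11
(2, 4): arr[2]=12 > arr[4]=10
(2, 5): arr[2]=12 > arr[5]=6
(3, 4): arr[3]=11 > arr[4]=10
(3, 5): arr[3]=11 > arr[5]=6
(4, 5): arr[4]=10 > arr[5]=6

Total inversions: 10

The array has 10 inversion(s): (1,2), (1,3), (1,4), (1,5), (2,3), (2,4), (2,5), (3,4), (3,5), (4,5). Each pair (i,j) satisfies i < j and arr[i] > arr[j].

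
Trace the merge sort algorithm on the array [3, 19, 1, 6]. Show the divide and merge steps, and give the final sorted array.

Merge sort trace:

Split: [3, 19, 1, 6] -> [3, 19] and [1, 6]
  Split: [3, 19] -> [3] and [19]
  Merge: [3] + [19] -> [3, 19]
  Split: [1, 6] -> [1] and [6]
  Merge: [1] + [6] -> [1, 6]
Merge: [3, 19] + [1, 6] -> [1, 3, 6, 19]

Final sorted array: [1, 3, 6, 19]

The merge sort proceeds by recursively splitting the array and merging sorted halves.
After all merges, the sorted array is [1, 3, 6, 19].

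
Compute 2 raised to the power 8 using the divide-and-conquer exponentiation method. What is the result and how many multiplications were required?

Computing 2^8 by squaring (build up from 2^1; each line after the first costs one multiplication):

2^1 = 2
2^2 = (2^1)^2 = 2^2 = 4
2^4 = (2^2)^2 = 4^2 = 16
2^8 = (2^4)^2 = 16^2 = 256

Result: 256
Multiplications needed: 3 (3 lines after 2^1)

2^8 = 256. Using exponentiation by squaring, this requires 3 multiplications. The key idea: if the exponent is even, square the half-power; if odd, multiply by the base once.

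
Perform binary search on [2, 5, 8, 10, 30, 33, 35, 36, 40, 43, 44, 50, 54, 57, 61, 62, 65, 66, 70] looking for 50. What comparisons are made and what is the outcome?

Binary search for 50 in [2, 5, 8, 10, 30, 33, 35, 36, 40, 43, 44, 50, 54, 57, 61, 62, 65, 66, 70]:

lo=0, hi=18, mid=9, arr[mid]=43 -> 43 < 50, search right half
lo=10, hi=18, mid=14, arr[mid]=61 -> 61 > 50, search left half
lo=10, hi=13, mid=11, arr[mid]=50 -> Found target at index 11!

Binary search finds 50 at index 11 after 3 comparisons. The search repeatedly halves the search space by comparing with the middle element.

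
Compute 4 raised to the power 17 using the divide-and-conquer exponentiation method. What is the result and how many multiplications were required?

Computing 4^17 by squaring (build up from 4^1; each line after the first costs one multiplication):

4^1 = 4
4^2 = (4^1)^2 = 4^2 = 16
4^4 = (4^2)^2 = 16^2 = 256
4^8 = (4^4)^2 = 256^2 = 65536
4^16 = (4^8)^2 = 65536^2 = 4294967296
4^17 = 4 * 4^16 = 4 * 4294967296 = 17179869184

Result: 17179869184
Multiplications needed: 5 (5 lines after 4^1)

4^17 = 17179869184. Using exponentiation by squaring, this requires 5 multiplications. The key idea: if the exponent is even, square the half-power; if odd, multiply by the base once.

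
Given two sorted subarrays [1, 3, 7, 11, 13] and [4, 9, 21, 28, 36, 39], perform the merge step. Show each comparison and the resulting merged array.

Merging process:

Compare 1 vs 4: take 1 from left. Merged: [1]
Compare 3 vs 4: take 3 from left. Merged: [1, 3]
Compare 7 vs 4: take 4 from right. Merged: [1, 3, 4]
Compare 7 vs 9: take 7 from left. Merged: [1, 3, 4, 7]
Compare 11 vs 9: take 9 from right. Merged: [1, 3, 4, 7, 9]
Compare 11 vs 21: take 11 from left. Merged: [1, 3, 4, 7, 9, 11]
Compare 13 vs 21: take 13 from left. Merged: [1, 3, 4, 7, 9, 11, 13]
Append remaining from right: [21, 28, 36, 39]. Merged: [1, 3, 4, 7, 9, 11, 13, 21, 28, 36, 39]

Final merged array: [1, 3, 4, 7, 9, 11, 13, 21, 28, 36, 39]
Total comparisons: 7

The merged array is [1, 3, 4, 7, 9, 11, 13, 21, 28, 36, 39], requiring 7 comparisons. The merge step runs in O(n) time where n is the total number of elements.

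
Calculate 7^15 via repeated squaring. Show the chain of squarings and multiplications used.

Computing 7^15 by squaring (build up from 7^1; each line after the first costs one multiplication):

7^1 = 7
7^2 = (7^1)^2 = 7^2 = 49
7^3 = 7 * 7^2 = 7 * 49 = 343
7^6 = (7^3)^2 = 343^2 = 117649
7^7 = 7 * 7^6 = 7 * 117649 = 823543
7^14 = (7^7)^2 = 823543^2 = 678223072849
7^15 = 7 * 7^14 = 7 * 678223072849 = 4747561509943

Result: 4747561509943
Multiplications needed: 6 (6 lines after 7^1)

7^15 = 4747561509943. Using exponentiation by squaring, this requires 6 multiplications. The key idea: if the exponent is even, square the half-power; if odd, multiply by the base once.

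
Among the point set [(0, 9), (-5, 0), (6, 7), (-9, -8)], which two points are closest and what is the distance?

Computing all pairwise distances among 4 points:

d((0, 9), (-5, 0)) = 10.2956
d((0, 9), (6, 7)) = 6.3246 <-- minimum
d((0, 9), (-9, -8)) = 19.2354
d((-5, 0), (6, 7)) = 13.0384
d((-5, 0), (-9, -8)) = 8.9443
d((6, 7), (-9, -8)) = 21.2132

Closest pair: (0, 9) and (6, 7) with distance 6.3246

The closest pair is (0, 9) and (6, 7) with Euclidean distance 6.3246. For 4 points, brute-force pairwise comparison is shown above. For large n, the divide-and-conquer algorithm (sort by x, recurse on halves, check the dividing strip) achieves O(n log n).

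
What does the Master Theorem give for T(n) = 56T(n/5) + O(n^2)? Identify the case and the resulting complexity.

Master Theorem for T(n) = 56T(n/5) + O(n^2):

a = 56, b = 5, c = 2
log_b(a) = log_5(56) = 2.5011

Case 1: c = 2 < log_5(56) = 2.5011
T(n) = O(n^(log_5 56))

For T(n) = 56T(n/5) + O(n^2): log_5(56) = 2.5011. This is Case 1 of the Master Theorem (c < log_b(a), work dominated by leaves), giving O(n^(log_5 56)).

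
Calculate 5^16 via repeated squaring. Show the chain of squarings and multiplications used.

Computing 5^16 by squaring (build up from 5^1; each line after the first costs one multiplication):

5^1 = 5
5^2 = (5^1)^2 = 5^2 = 25
5^4 = (5^2)^2 = 25^2 = 625
5^8 = (5^4)^2 = 625^2 = 390625
5^16 = (5^8)^2 = 390625^2 = 152587890625

Result: 152587890625
Multiplications needed: 4 (4 lines after 5^1)

5^16 = 152587890625. Using exponentiation by squaring, this requires 4 multiplications. The key idea: if the exponent is even, square the half-power; if odd, multiply by the base once.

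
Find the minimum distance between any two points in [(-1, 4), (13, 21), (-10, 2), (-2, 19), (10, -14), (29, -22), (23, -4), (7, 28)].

Computing all pairwise distances among 8 points:

d((-1, 4), (13, 21)) = 22.0227
d((-1, 4), (-10, 2)) = 9.2195 <-- minimum
d((-1, 4), (-2, 19)) = 15.0333
d((-1, 4), (10, -14)) = 21.095
d((-1, 4), (29, -22)) = 39.6989
d((-1, 4), (23, -4)) = 25.2982
d((-1, 4), (7, 28)) = 25.2982
d((13, 21), (-10, 2)) = 29.8329
d((13, 21), (-2, 19)) = 15.1327
d((13, 21), (10, -14)) = 35.1283
d((13, 21), (29, -22)) = 45.8803
d((13, 21), (23, -4)) = 26.9258
d((13, 21), (7, 28)) = 9.2195 <-- minimum
d((-10, 2), (-2, 19)) = 18.7883
d((-10, 2), (10, -14)) = 25.6125
d((-10, 2), (29, -22)) = 45.793
d((-10, 2), (23, -4)) = 33.541
d((-10, 2), (7, 28)) = 31.0644
d((-2, 19), (10, -14)) = 35.1141
d((-2, 19), (29, -22)) = 51.4004
d((-2, 19), (23, -4)) = 33.9706
d((-2, 19), (7, 28)) = 12.7279
d((10, -14), (29, -22)) = 20.6155
d((10, -14), (23, -4)) = 16.4012
d((10, -14), (7, 28)) = 42.107
d((29, -22), (23, -4)) = 18.9737
d((29, -22), (7, 28)) = 54.626
d((23, -4), (7, 28)) = 35.7771

Minimum distance: 9.2195 (tie among 2 pairs: (-1, 4) and (-10, 2); (13, 21) and (7, 28))

The minimum Euclidean distance is 9.2195. There is a tie: 2 pairs achieve this minimum — (-1, 4) and (-10, 2); (13, 21) and (7, 28). Any of these is a valid closest pair. For 8 points, brute-force pairwise comparison is shown above. For large n, the divide-and-conquer algorithm (sort by x, recurse on halves, check the dividing strip) achieves O(n log n).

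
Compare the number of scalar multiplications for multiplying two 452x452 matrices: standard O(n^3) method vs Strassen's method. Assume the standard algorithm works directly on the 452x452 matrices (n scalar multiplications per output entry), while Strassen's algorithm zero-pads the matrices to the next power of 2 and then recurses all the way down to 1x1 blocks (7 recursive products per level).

Matrix multiplication for 452x452 matrices:

Strassen's algorithm requires power-of-2 dimensions. Pad 452x452 to 512x512 (next power of 2).

Standard algorithm: 452^3 = 92345408 multiplications
Strassen's algorithm: 7^(log2(512)) = 7^9 = 40353607 multiplications
Savings: 92345408 - 40353607 = 51991801 multiplications

Standard: 92345408 multiplications (452^3). Strassen: 40353607 multiplications (7^9, after padding to 512x512). Strassen reduces 8 recursive multiplications to 7 at each level.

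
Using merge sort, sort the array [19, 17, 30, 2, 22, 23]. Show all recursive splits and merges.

Merge sort trace:

Split: [19, 17, 30, 2, 22, 23] -> [19, 17, 30] and [2, 22, 23]
  Split: [19, 17, 30] -> [19] and [17, 30]
    Split: [17, 30] -> [17] and [30]
    Merge: [17] + [30] -> [17, 30]
  Merge: [19] + [17, 30] -> [17, 19, 30]
  Split: [2, 22, 23] -> [2] and [22, 23]
    Split: [22, 23] -> [22] and [23]
    Merge: [22] + [23] -> [22, 23]
  Merge: [2] + [22, 23] -> [2, 22, 23]
Merge: [17, 19, 30] + [2, 22, 23] -> [2, 17, 19, 22, 23, 30]

Final sorted array: [2, 17, 19, 22, 23, 30]

The merge sort proceeds by recursively splitting the array and merging sorted halves.
After all merges, the sorted array is [2, 17, 19, 22, 23, 30].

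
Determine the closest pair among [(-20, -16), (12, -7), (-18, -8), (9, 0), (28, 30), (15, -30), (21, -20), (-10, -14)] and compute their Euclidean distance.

Computing all pairwise distances among 8 points:

d((-20, -16), (12, -7)) = 33.2415
d((-20, -16), (-18, -8)) = 8.2462
d((-20, -16), (9, 0)) = 33.121
d((-20, -16), (28, 30)) = 66.4831
d((-20, -16), (15, -30)) = 37.6962
d((-20, -16), (21, -20)) = 41.1947
d((-20, -16), (-10, -14)) = 10.198
d((12, -7), (-18, -8)) = 30.0167
d((12, -7), (9, 0)) = 7.6158 <-- minimum
d((12, -7), (28, 30)) = 40.3113
d((12, -7), (15, -30)) = 23.1948
d((12, -7), (21, -20)) = 15.8114
d((12, -7), (-10, -14)) = 23.0868
d((-18, -8), (9, 0)) = 28.1603
d((-18, -8), (28, 30)) = 59.6657
d((-18, -8), (15, -30)) = 39.6611
d((-18, -8), (21, -20)) = 40.8044
d((-18, -8), (-10, -14)) = 10.0
d((9, 0), (28, 30)) = 35.5106
d((9, 0), (15, -30)) = 30.5941
d((9, 0), (21, -20)) = 23.3238
d((9, 0), (-10, -14)) = 23.6008
d((28, 30), (15, -30)) = 61.3922
d((28, 30), (21, -20)) = 50.4876
d((28, 30), (-10, -14)) = 58.1378
d((15, -30), (21, -20)) = 11.6619
d((15, -30), (-10, -14)) = 29.6816
d((21, -20), (-10, -14)) = 31.5753

Closest pair: (12, -7) and (9, 0) with distance 7.6158

The closest pair is (12, -7) and (9, 0) with Euclidean distance 7.6158. For 8 points, brute-force pairwise comparison is shown above. For large n, the divide-and-conquer algorithm (sort by x, recurse on halves, check the dividing strip) achieves O(n log n).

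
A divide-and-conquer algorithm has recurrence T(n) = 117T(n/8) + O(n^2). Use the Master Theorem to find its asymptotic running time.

Master Theorem for T(n) = 117T(n/8) + O(n^2):

a = 117, b = 8, c = 2
log_b(a) = log_8(117) = 2.2901

Case 1: c = 2 < log_8(117) = 2.2901
T(n) = O(n^(log_8 117))

For T(n) = 117T(n/8) + O(n^2): log_8(117) = 2.2901. This is Case 1 of the Master Theorem (c < log_b(a), work dominated by leaves), giving O(n^(log_8 117)).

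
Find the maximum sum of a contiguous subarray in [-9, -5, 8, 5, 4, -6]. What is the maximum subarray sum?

Using Kadane's algorithm on [-9, -5, 8, 5, 4, -6]:

Scanning through the array:
Position 1 (value -5): max_ending_here = -5, max_so_far = -5
Position 2 (value 8): max_ending_here = 8, max_so_far = 8
Position 3 (value 5): max_ending_here = 13, max_so_far = 13
Position 4 (value 4): max_ending_here = 17, max_so_far = 17
Position 5 (value -6): max_ending_here = 11, max_so_far = 17

Maximum subarray: [8, 5, 4]
Maximum sum: 17

The maximum subarray is [8, 5, 4] with sum 17. This subarray runs from index 2 to index 4.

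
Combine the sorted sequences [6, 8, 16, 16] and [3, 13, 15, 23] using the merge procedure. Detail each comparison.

Merging process:

Compare 6 vs 3: take 3 from right. Merged: [3]
Compare 6 vs 13: take 6 from left. Merged: [3, 6]
Compare 8 vs 13: take 8 from left. Merged: [3, 6, 8]
Compare 16 vs 13: take 13 from right. Merged: [3, 6, 8, 13]
Compare 16 vs 15: take 15 from right. Merged: [3, 6, 8, 13, 15]
Compare 16 vs 23: take 16 from left. Merged: [3, 6, 8, 13, 15, 16]
Compare 16 vs 23: take 16 from left. Merged: [3, 6, 8, 13, 15, 16, 16]
Append remaining from right: [23]. Merged: [3, 6, 8, 13, 15, 16, 16, 23]

Final merged array: [3, 6, 8, 13, 15, 16, 16, 23]
Total comparisons: 7

The merged array is [3, 6, 8, 13, 15, 16, 16, 23], requiring 7 comparisons. The merge step runs in O(n) time where n is the total number of elements.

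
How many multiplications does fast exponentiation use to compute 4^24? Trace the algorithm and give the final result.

Computing 4^24 by squaring (build up from 4^1; each line after the first costs one multiplication):

4^1 = 4
4^2 = (4^1)^2 = 4^2 = 16
4^3 = 4 * 4^2 = 4 * 16 = 64
4^6 = (4^3)^2 = 64^2 = 4096
4^12 = (4^6)^2 = 4096^2 = 16777216
4^24 = (4^12)^2 = 16777216^2 = 281474976710656

Result: 281474976710656
Multiplications needed: 5 (5 lines after 4^1)

4^24 = 281474976710656. Using exponentiation by squaring, this requires 5 multiplications. The key idea: if the exponent is even, square the half-power; if odd, multiply by the base once.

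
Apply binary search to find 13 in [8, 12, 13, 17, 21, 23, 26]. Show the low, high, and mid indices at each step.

Binary search for 13 in [8, 12, 13, 17, 21, 23, 26]:

lo=0, hi=6, mid=3, arr[mid]=17 -> 17 > 13, search left half
lo=0, hi=2, mid=1, arr[mid]=12 -> 12 < 13, search right half
lo=2, hi=2, mid=2, arr[mid]=13 -> Found target at index 2!

Binary search finds 13 at index 2 after 3 comparisons. The search repeatedly halves the search space by comparing with the middle element.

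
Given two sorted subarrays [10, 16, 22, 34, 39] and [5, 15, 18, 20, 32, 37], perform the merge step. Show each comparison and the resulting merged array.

Merging process:

Compare 10 vs 5: take 5 from right. Merged: [5]
Compare 10 vs 15: take 10 from left. Merged: [5, 10]
Compare 16 vs 15: take 15 from right. Merged: [5, 10, 15]
Compare 16 vs 18: take 16 from left. Merged: [5, 10, 15, 16]
Compare 22 vs 18: take 18 from right. Merged: [5, 10, 15, 16, 18]
Compare 22 vs 20: take 20 from right. Merged: [5, 10, 15, 16, 18, 20]
Compare 22 vs 32: take 22 from left. Merged: [5, 10, 15, 16, 18, 20, 22]
Compare 34 vs 32: take 32 from right. Merged: [5, 10, 15, 16, 18, 20, 22, 32]
Compare 34 vs 37: take 34 from left. Merged: [5, 10, 15, 16, 18, 20, 22, 32, 34]
Compare 39 vs 37: take 37 from right. Merged: [5, 10, 15, 16, 18, 20, 22, 32, 34, 37]
Append remaining from left: [39]. Merged: [5, 10, 15, 16, 18, 20, 22, 32, 34, 37, 39]

Final merged array: [5, 10, 15, 16, 18, 20, 22, 32, 34, 37, 39]
Total comparisons: 10

The merged array is [5, 10, 15, 16, 18, 20, 22, 32, 34, 37, 39], requiring 10 comparisons. The merge step runs in O(n) time where n is the total number of elements.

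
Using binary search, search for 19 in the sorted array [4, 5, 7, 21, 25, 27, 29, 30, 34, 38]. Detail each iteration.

Binary search for 19 in [4, 5, 7, 21, 25, 27, 29, 30, 34, 38]:

lo=0, hi=9, mid=4, arr[mid]=25 -> 25 > 19, search left half
lo=0, hi=3, mid=1, arr[mid]=5 -> 5 < 19, search right half
lo=2, hi=3, mid=2, arr[mid]=7 -> 7 < 19, search right half
lo=3, hi=3, mid=3, arr[mid]=21 -> 21 > 19, search left half
lo=3 > hi=2, target 19 not found

Binary search determines that 19 is not in the array after 4 comparisons. The search space was exhausted without finding the target.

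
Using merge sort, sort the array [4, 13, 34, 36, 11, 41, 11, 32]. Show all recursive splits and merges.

Merge sort trace:

Split: [4, 13, 34, 36, 11, 41, 11, 32] -> [4, 13, 34, 36] and [11, 41, 11, 32]
  Split: [4, 13, 34, 36] -> [4, 13] and [34, 36]
    Split: [4, 13] -> [4] and [13]
    Merge: [4] + [13] -> [4, 13]
    Split: [34, 36] -> [34] and [36]
    Merge: [34] + [36] -> [34, 36]
  Merge: [4, 13] + [34, 36] -> [4, 13, 34, 36]
  Split: [11, 41, 11, 32] -> [11, 41] and [11, 32]
    Split: [11, 41] -> [11] and [41]
    Merge: [11] + [41] -> [11, 41]
    Split: [11, 32] -> [11] and [32]
    Merge: [11] + [32] -> [11, 32]
  Merge: [11, 41] + [11, 32] -> [11, 11, 32, 41]
Merge: [4, 13, 34, 36] + [11, 11, 32, 41] -> [4, 11, 11, 13, 32, 34, 36, 41]

Final sorted array: [4, 11, 11, 13, 32, 34, 36, 41]

The merge sort proceeds by recursively splitting the array and merging sorted halves.
After all merges, the sorted array is [4, 11, 11, 13, 32, 34, 36, 41].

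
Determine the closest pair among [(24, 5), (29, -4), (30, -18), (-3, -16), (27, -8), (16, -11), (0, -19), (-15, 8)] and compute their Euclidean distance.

Computing all pairwise distances among 8 points:

d((24, 5), (29, -4)) = 10.2956
d((24, 5), (30, -18)) = 23.7697
d((24, 5), (-3, -16)) = 34.2053
d((24, 5), (27, -8)) = 13.3417
d((24, 5), (16, -11)) = 17.8885
d((24, 5), (0, -19)) = 33.9411
d((24, 5), (-15, 8)) = 39.1152
d((29, -4), (30, -18)) = 14.0357
d((29, -4), (-3, -16)) = 34.176
d((29, -4), (27, -8)) = 4.4721
d((29, -4), (16, -11)) = 14.7648
d((29, -4), (0, -19)) = 32.6497
d((29, -4), (-15, 8)) = 45.607
d((30, -18), (-3, -16)) = 33.0606
d((30, -18), (27, -8)) = 10.4403
d((30, -18), (16, -11)) = 15.6525
d((30, -18), (0, -19)) = 30.0167
d((30, -18), (-15, 8)) = 51.9711
d((-3, -16), (27, -8)) = 31.0483
d((-3, -16), (16, -11)) = 19.6469
d((-3, -16), (0, -19)) = 4.2426 <-- minimum
d((-3, -16), (-15, 8)) = 26.8328
d((27, -8), (16, -11)) = 11.4018
d((27, -8), (0, -19)) = 29.1548
d((27, -8), (-15, 8)) = 44.9444
d((16, -11), (0, -19)) = 17.8885
d((16, -11), (-15, 8)) = 36.3593
d((0, -19), (-15, 8)) = 30.8869

Closest pair: (-3, -16) and (0, -19) with distance 4.2426

The closest pair is (-3, -16) and (0, -19) with Euclidean distance 4.2426. For 8 points, brute-force pairwise comparison is shown above. For large n, the divide-and-conquer algorithm (sort by x, recurse on halves, check the dividing strip) achieves O(n log n).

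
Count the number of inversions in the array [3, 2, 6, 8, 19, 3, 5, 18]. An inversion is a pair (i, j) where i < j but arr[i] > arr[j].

Finding inversions in [3, 2, 6, 8, 19, 3, 5, 18]:

(0, 1): arr[0]=3 > arr[1]=2
(2, 5): arr[2]=6 > arr[5]=3
(2, 6): arr[2]=6 > arr[6]=5
(3, 5): arr[3]=8 > arr[5]=3
(3, 6): arr[3]=8 > arr[6]=5
(4, 5): arr[4]=19 > arr[5]=3
(4, 6): arr[4]=19 > arr[6]=5
(4, 7): arr[4]=19 > arr[7]=18

Total inversions: 8

The array has 8 inversion(s): (0,1), (2,5), (2,6), (3,5), (3,6), (4,5), (4,6), (4,7). Each pair (i,j) satisfies i < j and arr[i] > arr[j].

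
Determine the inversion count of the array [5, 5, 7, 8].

Finding inversions in [5, 5, 7, 8]:


Total inversions: 0

The array has 0 inversions. It is already sorted.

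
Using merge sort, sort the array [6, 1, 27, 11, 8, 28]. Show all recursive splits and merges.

Merge sort trace:

Split: [6, 1, 27, 11, 8, 28] -> [6, 1, 27] and [11, 8, 28]
  Split: [6, 1, 27] -> [6] and [1, 27]
    Split: [1, 27] -> [1] and [27]
    Merge: [1] + [27] -> [1, 27]
  Merge: [6] + [1, 27] -> [1, 6, 27]
  Split: [11, 8, 28] -> [11] and [8, 28]
    Split: [8, 28] -> [8] and [28]
    Merge: [8] + [28] -> [8, 28]
  Merge: [11] + [8, 28] -> [8, 11, 28]
Merge: [1, 6, 27] + [8, 11, 28] -> [1, 6, 8, 11, 27, 28]

Final sorted array: [1, 6, 8, 11, 27, 28]

The merge sort proceeds by recursively splitting the array and merging sorted halves.
After all merges, the sorted array is [1, 6, 8, 11, 27, 28].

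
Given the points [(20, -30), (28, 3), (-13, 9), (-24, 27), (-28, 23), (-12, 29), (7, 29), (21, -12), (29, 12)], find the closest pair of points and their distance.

Computing all pairwise distances among 9 points:

d((20, -30), (28, 3)) = 33.9559
d((20, -30), (-13, 9)) = 51.0882
d((20, -30), (-24, 27)) = 72.0069
d((20, -30), (-28, 23)) = 71.5052
d((20, -30), (-12, 29)) = 67.1193
d((20, -30), (7, 29)) = 60.4152
d((20, -30), (21, -12)) = 18.0278
d((20, -30), (29, 12)) = 42.9535
d((28, 3), (-13, 9)) = 41.4367
d((28, 3), (-24, 27)) = 57.2713
d((28, 3), (-28, 23)) = 59.4643
d((28, 3), (-12, 29)) = 47.7074
d((28, 3), (7, 29)) = 33.4215
d((28, 3), (21, -12)) = 16.5529
d((28, 3), (29, 12)) = 9.0554
d((-13, 9), (-24, 27)) = 21.095
d((-13, 9), (-28, 23)) = 20.5183
d((-13, 9), (-12, 29)) = 20.025
d((-13, 9), (7, 29)) = 28.2843
d((-13, 9), (21, -12)) = 39.9625
d((-13, 9), (29, 12)) = 42.107
d((-24, 27), (-28, 23)) = 5.6569 <-- minimum
d((-24, 27), (-12, 29)) = 12.1655
d((-24, 27), (7, 29)) = 31.0644
d((-24, 27), (21, -12)) = 59.5483
d((-24, 27), (29, 12)) = 55.0818
d((-28, 23), (-12, 29)) = 17.088
d((-28, 23), (7, 29)) = 35.5106
d((-28, 23), (21, -12)) = 60.2163
d((-28, 23), (29, 12)) = 58.0517
d((-12, 29), (7, 29)) = 19.0
d((-12, 29), (21, -12)) = 52.6308
d((-12, 29), (29, 12)) = 44.3847
d((7, 29), (21, -12)) = 43.3244
d((7, 29), (29, 12)) = 27.8029
d((21, -12), (29, 12)) = 25.2982

Closest pair: (-24, 27) and (-28, 23) with distance 5.6569

The closest pair is (-24, 27) and (-28, 23) with Euclidean distance 5.6569. For 9 points, brute-force pairwise comparison is shown above. For large n, the divide-and-conquer algorithm (sort by x, recurse on halves, check the dividing strip) achieves O(n log n).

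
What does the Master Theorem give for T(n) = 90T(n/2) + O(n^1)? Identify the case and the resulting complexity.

Master Theorem for T(n) = 90T(n/2) + O(n^1):

a = 90, b = 2, c = 1
log_b(a) = log_2(90) = 6.4919

Case 1: c = 1 < log_2(90) = 6.4919
T(n) = O(n^(log_2 90))

For T(n) = 90T(n/2) + O(n^1): log_2(90) = 6.4919. This is Case 1 of the Master Theorem (c < log_b(a), work dominated by leaves), giving O(n^(log_2 90)).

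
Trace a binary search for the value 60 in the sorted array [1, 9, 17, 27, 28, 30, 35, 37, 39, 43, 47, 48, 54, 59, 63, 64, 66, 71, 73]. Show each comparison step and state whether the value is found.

Binary search for 60 in [1, 9, 17, 27, 28, 30, 35, 37, 39, 43, 47, 48, 54, 59, 63, 64, 66, 71, 73]:

lo=0, hi=18, mid=9, arr[mid]=43 -> 43 < 60, search right half
lo=10, hi=18, mid=14, arr[mid]=63 -> 63 > 60, search left half
lo=10, hi=13, mid=11, arr[mid]=48 -> 48 < 60, search right half
lo=12, hi=13, mid=12, arr[mid]=54 -> 54 < 60, search right half
lo=13, hi=13, mid=13, arr[mid]=59 -> 59 < 60, search right half
lo=14 > hi=13, target 60 not found

Binary search determines that 60 is not in the array after 5 comparisons. The search space was exhausted without finding the target.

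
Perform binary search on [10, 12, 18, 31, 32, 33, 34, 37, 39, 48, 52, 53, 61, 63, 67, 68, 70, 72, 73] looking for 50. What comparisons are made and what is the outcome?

Binary search for 50 in [10, 12, 18, 31, 32, 33, 34, 37, 39, 48, 52, 53, 61, 63, 67, 68, 70, 72, 73]:

lo=0, hi=18, mid=9, arr[mid]=48 -> 48 < 50, search right half
lo=10, hi=18, mid=14, arr[mid]=67 -> 67 > 50, search left half
lo=10, hi=13, mid=11, arr[mid]=53 -> 53 > 50, search left half
lo=10, hi=10, mid=10, arr[mid]=52 -> 52 > 50, search left half
lo=10 > hi=9, target 50 not found

Binary search determines that 50 is not in the array after 4 comparisons. The search space was exhausted without finding the target.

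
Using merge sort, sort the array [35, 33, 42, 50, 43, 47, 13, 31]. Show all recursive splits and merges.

Merge sort trace:

Split: [35, 33, 42, 50, 43, 47, 13, 31] -> [35, 33, 42, 50] and [43, 47, 13, 31]
  Split: [35, 33, 42, 50] -> [35, 33] and [42, 50]
    Split: [35, 33] -> [35] and [33]
    Merge: [35] + [33] -> [33, 35]
    Split: [42, 50] -> [42] and [50]
    Merge: [42] + [50] -> [42, 50]
  Merge: [33, 35] + [42, 50] -> [33, 35, 42, 50]
  Split: [43, 47, 13, 31] -> [43, 47] and [13, 31]
    Split: [43, 47] -> [43] and [47]
    Merge: [43] + [47] -> [43, 47]
    Split: [13, 31] -> [13] and [31]
    Merge: [13] + [31] -> [13, 31]
  Merge: [43, 47] + [13, 31] -> [13, 31, 43, 47]
Merge: [33, 35, 42, 50] + [13, 31, 43, 47] -> [13, 31, 33, 35, 42, 43, 47, 50]

Final sorted array: [13, 31, 33, 35, 42, 43, 47, 50]

The merge sort proceeds by recursively splitting the array and merging sorted halves.
After all merges, the sorted array is [13, 31, 33, 35, 42, 43, 47, 50].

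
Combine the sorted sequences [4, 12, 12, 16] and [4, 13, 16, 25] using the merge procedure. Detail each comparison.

Merging process:

Compare 4 vs 4: take 4 from left. Merged: [4]
Compare 12 vs 4: take 4 from right. Merged: [4, 4]
Compare 12 vs 13: take 12 from left. Merged: [4, 4, 12]
Compare 12 vs 13: take 12 from left. Merged: [4, 4, 12, 12]
Compare 16 vs 13: take 13 from right. Merged: [4, 4, 12, 12, 13]
Compare 16 vs 16: take 16 from left. Merged: [4, 4, 12, 12, 13, 16]
Append remaining from right: [16, 25]. Merged: [4, 4, 12, 12, 13, 16, 16, 25]

Final merged array: [4, 4, 12, 12, 13, 16, 16, 25]
Total comparisons: 6

The merged array is [4, 4, 12, 12, 13, 16, 16, 25], requiring 6 comparisons. The merge step runs in O(n) time where n is the total number of elements.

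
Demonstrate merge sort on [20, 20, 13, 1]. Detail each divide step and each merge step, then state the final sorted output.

Merge sort trace:

Split: [20, 20, 13, 1] -> [20, 20] and [13, 1]
  Split: [20, 20] -> [20] and [20]
  Merge: [20] + [20] -> [20, 20]
  Split: [13, 1] -> [13] and [1]
  Merge: [13] + [1] -> [1, 13]
Merge: [20, 20] + [1, 13] -> [1, 13, 20, 20]

Final sorted array: [1, 13, 20, 20]

The merge sort proceeds by recursively splitting the array and merging sorted halves.
After all merges, the sorted array is [1, 13, 20, 20].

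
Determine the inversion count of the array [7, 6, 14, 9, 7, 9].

Finding inversions in [7, 6, 14, 9, 7, 9]:

(0, 1): arr[0]=7 > arr[1]=6
(2, 3): arr[2]=14 > arr[3]=9
(2, 4): arr[2]=14 > arr[4]=7
(2, 5): arr[2]=14 > arr[5]=9
(3, 4): arr[3]=9 > arr[4]=7

Total inversions: 5

The array has 5 inversion(s): (0,1), (2,3), (2,4), (2,5), (3,4). Each pair (i,j) satisfies i < j and arr[i] > arr[j].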